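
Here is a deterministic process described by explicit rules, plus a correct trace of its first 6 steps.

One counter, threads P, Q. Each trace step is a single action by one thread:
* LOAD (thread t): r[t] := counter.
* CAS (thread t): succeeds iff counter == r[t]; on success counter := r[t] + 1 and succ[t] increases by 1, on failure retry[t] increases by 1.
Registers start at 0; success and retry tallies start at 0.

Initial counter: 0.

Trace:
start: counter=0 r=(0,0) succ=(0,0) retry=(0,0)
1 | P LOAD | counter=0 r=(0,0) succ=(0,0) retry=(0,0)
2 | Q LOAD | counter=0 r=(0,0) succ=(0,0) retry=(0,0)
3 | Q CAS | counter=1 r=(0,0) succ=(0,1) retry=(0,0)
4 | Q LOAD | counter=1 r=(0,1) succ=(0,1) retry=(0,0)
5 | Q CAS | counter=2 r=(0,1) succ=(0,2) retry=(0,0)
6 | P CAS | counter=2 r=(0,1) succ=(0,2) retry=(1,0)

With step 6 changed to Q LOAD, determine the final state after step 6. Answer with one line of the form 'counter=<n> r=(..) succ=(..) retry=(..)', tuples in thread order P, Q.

counter=2 r=(0,2) succ=(0,2) retry=(0,0)

(re-executing from step 6 with the substitution; state before step 6: counter=2 r=(0,1) succ=(0,2) retry=(0,0))
6 | Q LOAD | counter=2 r=(0,2) succ=(0,2) retry=(0,0)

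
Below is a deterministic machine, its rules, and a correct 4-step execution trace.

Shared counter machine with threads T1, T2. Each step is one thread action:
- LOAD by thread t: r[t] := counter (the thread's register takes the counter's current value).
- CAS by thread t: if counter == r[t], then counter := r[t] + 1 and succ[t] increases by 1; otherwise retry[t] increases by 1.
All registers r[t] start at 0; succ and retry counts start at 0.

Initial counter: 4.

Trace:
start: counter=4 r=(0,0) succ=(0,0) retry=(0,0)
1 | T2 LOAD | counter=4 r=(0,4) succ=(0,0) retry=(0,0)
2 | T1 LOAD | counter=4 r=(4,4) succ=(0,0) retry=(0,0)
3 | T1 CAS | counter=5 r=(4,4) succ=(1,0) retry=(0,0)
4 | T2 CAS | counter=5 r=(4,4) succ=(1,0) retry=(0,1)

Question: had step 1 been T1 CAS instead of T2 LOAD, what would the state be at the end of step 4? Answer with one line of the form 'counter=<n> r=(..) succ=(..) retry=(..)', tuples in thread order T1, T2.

(re-executing from step 1 with the substitution; state before step 1: counter=4 r=(0,0) succ=(0,0) retry=(0,0))
1 | T1 CAS | counter=4 r=(0,0) succ=(0,0) retry=(1,0)
2 | T1 LOAD | counter=4 r=(4,0) succ=(0,0) retry=(1,0)
3 | T1 CAS | counter=5 r=(4,0) succ=(1,0) retry=(1,0)
4 | T2 CAS | counter=5 r=(4,0) succ=(1,0) retry=(1,1)

counter=5 r=(4,0) succ=(1,0) retry=(1,1)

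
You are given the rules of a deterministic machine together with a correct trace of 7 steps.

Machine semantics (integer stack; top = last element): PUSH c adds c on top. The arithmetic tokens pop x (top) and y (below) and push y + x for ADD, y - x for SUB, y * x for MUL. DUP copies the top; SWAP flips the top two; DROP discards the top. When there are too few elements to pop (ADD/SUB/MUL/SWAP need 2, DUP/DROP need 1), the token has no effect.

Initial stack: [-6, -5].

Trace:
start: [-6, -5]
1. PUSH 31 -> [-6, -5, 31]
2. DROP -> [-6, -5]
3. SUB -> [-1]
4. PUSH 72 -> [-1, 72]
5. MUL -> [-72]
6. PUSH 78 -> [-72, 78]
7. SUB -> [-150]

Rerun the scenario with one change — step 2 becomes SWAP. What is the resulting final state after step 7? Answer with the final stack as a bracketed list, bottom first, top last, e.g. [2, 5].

(re-executing from step 2 with the substitution; state before step 2: [-6, -5, 31])
2. SWAP -> [-6, 31, -5]
3. SUB -> [-6, 36]
4. PUSH 72 -> [-6, 36, 72]
5. MUL -> [-6, 2592]
6. PUSH 78 -> [-6, 2592, 78]
7. SUB -> [-6, 2514]

[-6, 2514]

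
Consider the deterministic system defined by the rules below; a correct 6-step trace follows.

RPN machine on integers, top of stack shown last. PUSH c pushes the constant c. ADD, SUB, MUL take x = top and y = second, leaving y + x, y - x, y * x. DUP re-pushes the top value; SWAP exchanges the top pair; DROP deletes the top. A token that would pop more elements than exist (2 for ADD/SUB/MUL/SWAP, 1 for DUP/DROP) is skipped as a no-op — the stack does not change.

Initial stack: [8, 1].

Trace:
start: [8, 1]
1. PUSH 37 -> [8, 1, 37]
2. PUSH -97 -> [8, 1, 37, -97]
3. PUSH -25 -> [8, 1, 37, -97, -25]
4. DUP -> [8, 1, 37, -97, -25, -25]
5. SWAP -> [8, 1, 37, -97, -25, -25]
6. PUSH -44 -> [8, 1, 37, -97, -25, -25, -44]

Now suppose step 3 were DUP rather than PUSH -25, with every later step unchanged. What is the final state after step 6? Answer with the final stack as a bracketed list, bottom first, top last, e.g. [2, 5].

[8, 1, 37, -97, -97, -97, -44]

(re-executing from step 3 with the substitution; state before step 3: [8, 1, 37, -97])
3. DUP -> [8, 1, 37, -97, -97]
4. DUP -> [8, 1, 37, -97, -97, -97]
5. SWAP -> [8, 1, 37, -97, -97, -97]
6. PUSH -44 -> [8, 1, 37, -97, -97, -97, -44]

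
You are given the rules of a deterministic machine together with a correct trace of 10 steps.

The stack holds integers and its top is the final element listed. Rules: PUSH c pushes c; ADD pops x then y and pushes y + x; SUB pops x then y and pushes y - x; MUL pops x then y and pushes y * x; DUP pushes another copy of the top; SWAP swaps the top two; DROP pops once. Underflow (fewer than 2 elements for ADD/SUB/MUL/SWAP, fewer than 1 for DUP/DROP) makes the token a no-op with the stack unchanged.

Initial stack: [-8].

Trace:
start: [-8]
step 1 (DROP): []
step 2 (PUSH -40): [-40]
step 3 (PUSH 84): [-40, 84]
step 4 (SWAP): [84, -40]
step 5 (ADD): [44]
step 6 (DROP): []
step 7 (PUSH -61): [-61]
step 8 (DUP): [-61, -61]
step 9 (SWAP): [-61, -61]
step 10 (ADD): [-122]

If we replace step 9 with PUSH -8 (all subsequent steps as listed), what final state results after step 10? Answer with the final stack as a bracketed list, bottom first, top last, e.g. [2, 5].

[-61, -69]

(re-executing from step 9 with the substitution; state before step 9: [-61, -61])
step 9 (PUSH -8): [-61, -61, -8]
step 10 (ADD): [-61, -69]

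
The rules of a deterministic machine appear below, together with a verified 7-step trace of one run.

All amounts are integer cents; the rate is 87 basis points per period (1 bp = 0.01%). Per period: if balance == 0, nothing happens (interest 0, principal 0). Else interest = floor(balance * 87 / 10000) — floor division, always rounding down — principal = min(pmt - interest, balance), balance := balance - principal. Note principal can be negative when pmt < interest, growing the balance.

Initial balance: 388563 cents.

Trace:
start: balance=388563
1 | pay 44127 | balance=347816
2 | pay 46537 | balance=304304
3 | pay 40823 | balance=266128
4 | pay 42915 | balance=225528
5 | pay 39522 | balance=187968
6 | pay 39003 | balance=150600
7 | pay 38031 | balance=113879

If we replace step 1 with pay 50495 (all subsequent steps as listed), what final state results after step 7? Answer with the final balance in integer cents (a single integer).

107170

(re-executing from step 1 with the substitution; state before step 1: balance=388563)
1 | pay 50495 | balance=341448
2 | pay 46537 | balance=297881
3 | pay 40823 | balance=259649
4 | pay 42915 | balance=218992
5 | pay 39522 | balance=181375
6 | pay 39003 | balance=143949
7 | pay 38031 | balance=107170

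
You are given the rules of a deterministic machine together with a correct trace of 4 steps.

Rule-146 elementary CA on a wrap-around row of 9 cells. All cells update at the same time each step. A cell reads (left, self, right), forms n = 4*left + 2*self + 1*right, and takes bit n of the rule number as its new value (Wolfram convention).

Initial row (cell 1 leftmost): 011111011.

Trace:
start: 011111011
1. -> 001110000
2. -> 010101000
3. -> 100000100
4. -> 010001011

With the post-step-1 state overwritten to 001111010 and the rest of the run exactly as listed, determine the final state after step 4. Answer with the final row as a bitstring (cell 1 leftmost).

state after step 1 := 001111010
2. -> 010110001
3. -> 000001010
4. -> 000010001

000010001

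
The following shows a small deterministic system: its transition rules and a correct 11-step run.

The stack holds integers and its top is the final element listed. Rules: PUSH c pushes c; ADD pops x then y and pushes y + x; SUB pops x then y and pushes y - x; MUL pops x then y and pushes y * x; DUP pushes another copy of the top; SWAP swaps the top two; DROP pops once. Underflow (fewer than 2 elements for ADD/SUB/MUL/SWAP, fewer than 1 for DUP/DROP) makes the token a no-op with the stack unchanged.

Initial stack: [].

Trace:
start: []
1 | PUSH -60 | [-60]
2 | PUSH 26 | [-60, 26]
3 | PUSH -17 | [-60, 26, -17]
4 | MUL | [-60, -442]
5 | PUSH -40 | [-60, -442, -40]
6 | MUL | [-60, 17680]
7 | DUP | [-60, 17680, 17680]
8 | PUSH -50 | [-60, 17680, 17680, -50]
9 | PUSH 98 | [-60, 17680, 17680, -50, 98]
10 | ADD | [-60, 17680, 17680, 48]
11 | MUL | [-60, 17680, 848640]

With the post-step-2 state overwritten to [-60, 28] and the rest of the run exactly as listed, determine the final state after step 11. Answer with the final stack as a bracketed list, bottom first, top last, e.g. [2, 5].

[-60, 19040, 913920]

state after step 2 := [-60, 28]
3 | PUSH -17 | [-60, 28, -17]
4 | MUL | [-60, -476]
5 | PUSH -40 | [-60, -476, -40]
6 | MUL | [-60, 19040]
7 | DUP | [-60, 19040, 19040]
8 | PUSH -50 | [-60, 19040, 19040, -50]
9 | PUSH 98 | [-60, 19040, 19040, -50, 98]
10 | ADD | [-60, 19040, 19040, 48]
11 | MUL | [-60, 19040, 913920]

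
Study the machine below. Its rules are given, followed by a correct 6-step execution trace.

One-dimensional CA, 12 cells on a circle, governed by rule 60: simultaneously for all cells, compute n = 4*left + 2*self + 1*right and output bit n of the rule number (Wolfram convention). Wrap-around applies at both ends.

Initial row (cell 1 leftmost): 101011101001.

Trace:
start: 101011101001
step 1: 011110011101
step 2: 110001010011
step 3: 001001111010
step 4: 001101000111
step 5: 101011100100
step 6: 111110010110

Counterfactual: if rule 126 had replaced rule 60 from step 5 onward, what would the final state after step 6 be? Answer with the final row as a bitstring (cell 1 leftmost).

(re-executing steps 5..6 under rule 126; state before step 5: 001101000111)
step 5: 111111101101
step 6: 000000111111

000000111111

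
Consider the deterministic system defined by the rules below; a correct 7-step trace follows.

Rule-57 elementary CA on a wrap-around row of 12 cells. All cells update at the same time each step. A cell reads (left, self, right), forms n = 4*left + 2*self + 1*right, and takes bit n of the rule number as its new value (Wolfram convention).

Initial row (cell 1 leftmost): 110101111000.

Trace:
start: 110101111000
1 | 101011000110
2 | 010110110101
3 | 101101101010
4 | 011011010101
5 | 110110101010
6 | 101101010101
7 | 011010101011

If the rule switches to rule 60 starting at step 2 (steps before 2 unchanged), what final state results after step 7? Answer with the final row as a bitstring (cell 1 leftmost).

(re-executing steps 2..7 under rule 60; state before step 2: 101011000110)
2 | 111110100101
3 | 000001110111
4 | 100001001100
5 | 110001101010
6 | 101001011111
7 | 011101110000

011101110000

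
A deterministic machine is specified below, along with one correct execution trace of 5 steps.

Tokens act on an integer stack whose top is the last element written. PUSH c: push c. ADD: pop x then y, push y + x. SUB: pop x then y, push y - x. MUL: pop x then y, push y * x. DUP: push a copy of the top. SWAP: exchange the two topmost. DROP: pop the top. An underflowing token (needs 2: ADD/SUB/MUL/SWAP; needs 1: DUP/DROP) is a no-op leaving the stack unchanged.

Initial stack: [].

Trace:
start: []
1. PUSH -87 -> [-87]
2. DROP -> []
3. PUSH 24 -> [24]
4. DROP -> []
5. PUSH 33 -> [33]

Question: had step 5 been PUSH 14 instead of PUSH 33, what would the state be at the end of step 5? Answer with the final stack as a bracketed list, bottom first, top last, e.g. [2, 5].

[14]

(re-executing from step 5 with the substitution; state before step 5: [])
5. PUSH 14 -> [14]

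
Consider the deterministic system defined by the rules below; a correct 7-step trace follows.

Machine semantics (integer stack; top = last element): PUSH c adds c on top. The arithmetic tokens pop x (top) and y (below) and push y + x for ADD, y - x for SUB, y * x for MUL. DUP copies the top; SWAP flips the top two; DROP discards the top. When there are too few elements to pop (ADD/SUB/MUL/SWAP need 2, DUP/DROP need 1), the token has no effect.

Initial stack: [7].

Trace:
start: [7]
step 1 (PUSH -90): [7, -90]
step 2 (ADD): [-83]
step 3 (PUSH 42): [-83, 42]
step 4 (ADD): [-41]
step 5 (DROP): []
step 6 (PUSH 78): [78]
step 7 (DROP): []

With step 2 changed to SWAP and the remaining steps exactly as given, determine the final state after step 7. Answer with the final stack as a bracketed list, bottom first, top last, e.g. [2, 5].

(re-executing from step 2 with the substitution; state before step 2: [7, -90])
step 2 (SWAP): [-90, 7]
step 3 (PUSH 42): [-90, 7, 42]
step 4 (ADD): [-90, 49]
step 5 (DROP): [-90]
step 6 (PUSH 78): [-90, 78]
step 7 (DROP): [-90]

[-90]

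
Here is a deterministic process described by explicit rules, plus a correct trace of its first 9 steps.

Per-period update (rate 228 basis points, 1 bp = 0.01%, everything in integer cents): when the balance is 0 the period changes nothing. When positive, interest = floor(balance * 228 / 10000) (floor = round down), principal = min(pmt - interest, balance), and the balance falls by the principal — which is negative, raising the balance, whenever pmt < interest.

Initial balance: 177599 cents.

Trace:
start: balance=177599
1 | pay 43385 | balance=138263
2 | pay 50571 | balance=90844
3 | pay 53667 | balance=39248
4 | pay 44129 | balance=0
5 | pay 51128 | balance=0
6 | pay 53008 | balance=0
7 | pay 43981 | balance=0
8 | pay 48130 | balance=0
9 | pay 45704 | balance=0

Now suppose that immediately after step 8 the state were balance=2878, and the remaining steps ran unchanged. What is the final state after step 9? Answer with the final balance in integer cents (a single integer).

0

state after step 8 := balance=2878
9 | pay 45704 | balance=0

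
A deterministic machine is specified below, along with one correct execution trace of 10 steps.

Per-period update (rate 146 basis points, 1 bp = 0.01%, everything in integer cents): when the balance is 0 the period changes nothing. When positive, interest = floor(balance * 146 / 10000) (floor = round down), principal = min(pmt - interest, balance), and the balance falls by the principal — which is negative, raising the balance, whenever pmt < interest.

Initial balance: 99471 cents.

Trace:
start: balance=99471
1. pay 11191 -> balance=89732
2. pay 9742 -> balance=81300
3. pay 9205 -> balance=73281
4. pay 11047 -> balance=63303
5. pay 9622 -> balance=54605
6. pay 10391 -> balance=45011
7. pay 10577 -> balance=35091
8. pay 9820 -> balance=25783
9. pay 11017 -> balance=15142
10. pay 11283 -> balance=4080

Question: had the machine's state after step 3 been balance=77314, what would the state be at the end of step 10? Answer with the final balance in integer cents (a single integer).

8541

state after step 3 := balance=77314
4. pay 11047 -> balance=67395
5. pay 9622 -> balance=58756
6. pay 10391 -> balance=49222
7. pay 10577 -> balance=39363
8. pay 9820 -> balance=30117
9. pay 11017 -> balance=19539
10. pay 11283 -> balance=8541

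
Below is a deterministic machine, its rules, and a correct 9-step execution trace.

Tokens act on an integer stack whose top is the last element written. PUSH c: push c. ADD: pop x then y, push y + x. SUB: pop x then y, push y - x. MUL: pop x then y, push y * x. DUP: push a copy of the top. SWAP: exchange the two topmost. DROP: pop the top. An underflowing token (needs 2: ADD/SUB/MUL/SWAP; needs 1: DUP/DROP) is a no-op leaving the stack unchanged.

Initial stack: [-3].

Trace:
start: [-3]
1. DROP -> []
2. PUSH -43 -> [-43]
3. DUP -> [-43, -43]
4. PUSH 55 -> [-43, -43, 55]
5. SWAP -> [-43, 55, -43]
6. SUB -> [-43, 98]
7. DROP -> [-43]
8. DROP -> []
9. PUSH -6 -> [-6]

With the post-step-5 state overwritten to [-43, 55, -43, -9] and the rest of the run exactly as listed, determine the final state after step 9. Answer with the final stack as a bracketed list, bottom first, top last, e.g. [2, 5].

[-43, -6]

state after step 5 := [-43, 55, -43, -9]
6. SUB -> [-43, 55, -34]
7. DROP -> [-43, 55]
8. DROP -> [-43]
9. PUSH -6 -> [-43, -6]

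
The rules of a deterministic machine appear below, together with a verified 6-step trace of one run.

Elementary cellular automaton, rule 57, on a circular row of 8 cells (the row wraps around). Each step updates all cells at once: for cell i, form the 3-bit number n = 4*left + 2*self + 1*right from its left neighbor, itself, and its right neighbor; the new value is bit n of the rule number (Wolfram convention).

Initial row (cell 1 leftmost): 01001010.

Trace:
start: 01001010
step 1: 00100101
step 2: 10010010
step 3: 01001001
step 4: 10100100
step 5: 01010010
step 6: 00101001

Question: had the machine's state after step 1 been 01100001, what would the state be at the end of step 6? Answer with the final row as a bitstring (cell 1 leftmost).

state after step 1 := 01100001
step 2: 11011100
step 3: 10110010
step 4: 01101001
step 5: 11010100
step 6: 10101010

10101010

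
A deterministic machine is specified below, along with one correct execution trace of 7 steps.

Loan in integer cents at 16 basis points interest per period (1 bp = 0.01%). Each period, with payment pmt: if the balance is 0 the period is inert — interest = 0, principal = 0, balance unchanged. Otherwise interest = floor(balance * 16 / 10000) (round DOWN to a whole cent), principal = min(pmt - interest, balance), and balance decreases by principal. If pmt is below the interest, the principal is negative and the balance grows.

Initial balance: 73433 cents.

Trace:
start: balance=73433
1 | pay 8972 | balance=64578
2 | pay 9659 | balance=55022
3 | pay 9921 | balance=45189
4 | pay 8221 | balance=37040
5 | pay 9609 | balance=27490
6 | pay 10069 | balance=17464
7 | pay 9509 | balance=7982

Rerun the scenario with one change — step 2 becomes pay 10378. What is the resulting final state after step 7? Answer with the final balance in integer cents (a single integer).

(re-executing from step 2 with the substitution; state before step 2: balance=64578)
2 | pay 10378 | balance=54303
3 | pay 9921 | balance=44468
4 | pay 8221 | balance=36318
5 | pay 9609 | balance=26767
6 | pay 10069 | balance=16740
7 | pay 9509 | balance=7257

7257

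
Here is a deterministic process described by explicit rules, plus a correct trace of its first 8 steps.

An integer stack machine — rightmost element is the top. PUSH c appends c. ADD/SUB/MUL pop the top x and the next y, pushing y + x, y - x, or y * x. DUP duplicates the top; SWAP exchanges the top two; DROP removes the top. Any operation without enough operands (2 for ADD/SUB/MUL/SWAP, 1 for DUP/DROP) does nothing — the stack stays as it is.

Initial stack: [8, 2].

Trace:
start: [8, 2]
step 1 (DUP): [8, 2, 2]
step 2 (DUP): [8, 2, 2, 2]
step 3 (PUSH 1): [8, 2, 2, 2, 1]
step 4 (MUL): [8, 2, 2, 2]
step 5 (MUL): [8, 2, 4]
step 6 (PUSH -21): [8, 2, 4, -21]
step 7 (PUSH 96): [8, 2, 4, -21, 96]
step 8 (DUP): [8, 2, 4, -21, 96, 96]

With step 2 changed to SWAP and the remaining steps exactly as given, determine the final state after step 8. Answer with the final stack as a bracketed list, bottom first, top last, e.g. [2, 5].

[8, 4, -21, 96, 96]

(re-executing from step 2 with the substitution; state before step 2: [8, 2, 2])
step 2 (SWAP): [8, 2, 2]
step 3 (PUSH 1): [8, 2, 2, 1]
step 4 (MUL): [8, 2, 2]
step 5 (MUL): [8, 4]
step 6 (PUSH -21): [8, 4, -21]
step 7 (PUSH 96): [8, 4, -21, 96]
step 8 (DUP): [8, 4, -21, 96, 96]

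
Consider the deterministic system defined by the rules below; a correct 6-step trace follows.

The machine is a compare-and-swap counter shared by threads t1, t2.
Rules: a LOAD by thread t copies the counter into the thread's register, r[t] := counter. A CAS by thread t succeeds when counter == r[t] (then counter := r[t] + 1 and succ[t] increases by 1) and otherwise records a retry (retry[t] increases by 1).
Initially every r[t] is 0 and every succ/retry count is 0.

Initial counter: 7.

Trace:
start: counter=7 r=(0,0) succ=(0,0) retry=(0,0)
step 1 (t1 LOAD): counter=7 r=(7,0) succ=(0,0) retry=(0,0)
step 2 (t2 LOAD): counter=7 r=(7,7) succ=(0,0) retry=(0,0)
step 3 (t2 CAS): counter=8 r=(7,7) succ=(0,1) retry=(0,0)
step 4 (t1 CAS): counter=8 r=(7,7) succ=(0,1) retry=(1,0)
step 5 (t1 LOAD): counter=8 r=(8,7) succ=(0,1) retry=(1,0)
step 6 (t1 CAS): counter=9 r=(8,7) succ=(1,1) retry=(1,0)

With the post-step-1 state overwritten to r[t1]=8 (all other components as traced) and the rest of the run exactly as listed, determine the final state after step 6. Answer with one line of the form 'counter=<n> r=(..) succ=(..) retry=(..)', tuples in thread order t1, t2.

counter=10 r=(9,7) succ=(2,1) retry=(0,0)

state after step 1 := counter=7 r=(8,0) succ=(0,0) retry=(0,0)
step 2 (t2 LOAD): counter=7 r=(8,7) succ=(0,0) retry=(0,0)
step 3 (t2 CAS): counter=8 r=(8,7) succ=(0,1) retry=(0,0)
step 4 (t1 CAS): counter=9 r=(8,7) succ=(1,1) retry=(0,0)
step 5 (t1 LOAD): counter=9 r=(9,7) succ=(1,1) retry=(0,0)
step 6 (t1 CAS): counter=10 r=(9,7) succ=(2,1) retry=(0,0)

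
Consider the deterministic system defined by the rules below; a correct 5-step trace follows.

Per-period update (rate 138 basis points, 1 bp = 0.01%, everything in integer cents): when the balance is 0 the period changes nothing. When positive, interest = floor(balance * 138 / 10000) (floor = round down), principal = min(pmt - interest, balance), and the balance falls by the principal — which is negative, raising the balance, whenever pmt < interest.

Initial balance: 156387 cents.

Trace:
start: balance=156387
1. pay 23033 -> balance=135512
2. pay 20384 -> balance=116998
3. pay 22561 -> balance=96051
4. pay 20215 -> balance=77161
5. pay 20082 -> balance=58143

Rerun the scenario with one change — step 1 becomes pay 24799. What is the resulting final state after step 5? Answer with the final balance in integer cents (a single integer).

(re-executing from step 1 with the substitution; state before step 1: balance=156387)
1. pay 24799 -> balance=133746
2. pay 20384 -> balance=115207
3. pay 22561 -> balance=94235
4. pay 20215 -> balance=75320
5. pay 20082 -> balance=56277

56277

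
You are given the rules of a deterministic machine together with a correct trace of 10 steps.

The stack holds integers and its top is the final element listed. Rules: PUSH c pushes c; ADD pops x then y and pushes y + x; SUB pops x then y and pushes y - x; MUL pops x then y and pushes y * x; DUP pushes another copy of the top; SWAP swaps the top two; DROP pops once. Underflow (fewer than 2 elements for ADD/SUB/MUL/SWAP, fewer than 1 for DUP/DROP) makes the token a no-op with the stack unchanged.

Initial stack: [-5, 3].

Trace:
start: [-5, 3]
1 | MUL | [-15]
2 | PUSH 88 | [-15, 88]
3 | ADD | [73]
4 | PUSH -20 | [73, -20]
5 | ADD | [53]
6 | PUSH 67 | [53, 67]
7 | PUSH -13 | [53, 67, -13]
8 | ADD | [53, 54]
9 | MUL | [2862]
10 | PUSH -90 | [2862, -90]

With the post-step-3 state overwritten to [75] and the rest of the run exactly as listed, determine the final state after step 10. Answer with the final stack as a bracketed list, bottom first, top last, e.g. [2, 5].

state after step 3 := [75]
4 | PUSH -20 | [75, -20]
5 | ADD | [55]
6 | PUSH 67 | [55, 67]
7 | PUSH -13 | [55, 67, -13]
8 | ADD | [55, 54]
9 | MUL | [2970]
10 | PUSH -90 | [2970, -90]

[2970, -90]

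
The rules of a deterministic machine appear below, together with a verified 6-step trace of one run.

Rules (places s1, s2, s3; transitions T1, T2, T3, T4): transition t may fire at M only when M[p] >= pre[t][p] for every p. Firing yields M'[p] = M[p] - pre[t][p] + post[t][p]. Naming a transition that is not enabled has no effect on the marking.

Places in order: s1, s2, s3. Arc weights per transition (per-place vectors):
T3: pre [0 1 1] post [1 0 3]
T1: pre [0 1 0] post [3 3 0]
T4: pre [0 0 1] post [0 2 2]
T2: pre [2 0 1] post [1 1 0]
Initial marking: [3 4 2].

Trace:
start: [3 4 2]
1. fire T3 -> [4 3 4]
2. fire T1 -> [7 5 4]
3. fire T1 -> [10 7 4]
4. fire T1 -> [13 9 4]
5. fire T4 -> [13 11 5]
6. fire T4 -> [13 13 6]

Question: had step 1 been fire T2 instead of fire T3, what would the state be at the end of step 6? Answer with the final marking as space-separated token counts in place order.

(re-executing from step 1 with the substitution; state before step 1: [3 4 2])
1. fire T2 -> [2 5 1]
2. fire T1 -> [5 7 1]
3. fire T1 -> [8 9 1]
4. fire T1 -> [11 11 1]
5. fire T4 -> [11 13 2]
6. fire T4 -> [11 15 3]

11 15 3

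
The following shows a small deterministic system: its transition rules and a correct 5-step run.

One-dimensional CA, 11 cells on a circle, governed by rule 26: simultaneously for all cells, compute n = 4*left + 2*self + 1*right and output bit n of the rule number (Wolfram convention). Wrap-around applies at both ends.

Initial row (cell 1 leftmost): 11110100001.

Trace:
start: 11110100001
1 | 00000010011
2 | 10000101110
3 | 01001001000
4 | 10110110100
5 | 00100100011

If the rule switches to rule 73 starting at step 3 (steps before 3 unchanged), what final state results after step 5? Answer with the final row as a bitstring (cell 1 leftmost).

00110001110

(re-executing steps 3..5 under rule 73; state before step 3: 10000101110)
3 | 00110001010
4 | 10110100000
5 | 00110001110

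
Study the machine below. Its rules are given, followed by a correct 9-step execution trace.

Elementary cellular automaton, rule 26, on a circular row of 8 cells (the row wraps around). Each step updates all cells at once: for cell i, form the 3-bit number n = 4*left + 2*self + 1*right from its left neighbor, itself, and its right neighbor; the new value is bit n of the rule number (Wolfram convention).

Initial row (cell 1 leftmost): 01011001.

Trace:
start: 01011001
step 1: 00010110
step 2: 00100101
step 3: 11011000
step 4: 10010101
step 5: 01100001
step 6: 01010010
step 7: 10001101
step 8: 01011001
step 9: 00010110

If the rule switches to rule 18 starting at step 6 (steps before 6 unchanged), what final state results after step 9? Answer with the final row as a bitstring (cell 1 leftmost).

(re-executing steps 6..9 under rule 18; state before step 6: 01100001)
step 6: 00010010
step 7: 00101101
step 8: 11000000
step 9: 00100001

00100001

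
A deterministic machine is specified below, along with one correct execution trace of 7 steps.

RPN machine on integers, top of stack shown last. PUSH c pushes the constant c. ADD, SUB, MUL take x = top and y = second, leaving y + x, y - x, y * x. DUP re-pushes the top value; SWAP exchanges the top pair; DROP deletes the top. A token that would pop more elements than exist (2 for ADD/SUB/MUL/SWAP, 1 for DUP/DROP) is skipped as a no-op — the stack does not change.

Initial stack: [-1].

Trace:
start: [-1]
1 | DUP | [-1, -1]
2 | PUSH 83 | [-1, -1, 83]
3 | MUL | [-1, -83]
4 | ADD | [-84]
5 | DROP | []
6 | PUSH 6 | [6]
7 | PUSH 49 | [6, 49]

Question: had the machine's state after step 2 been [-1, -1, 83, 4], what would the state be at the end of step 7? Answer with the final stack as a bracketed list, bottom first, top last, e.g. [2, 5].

state after step 2 := [-1, -1, 83, 4]
3 | MUL | [-1, -1, 332]
4 | ADD | [-1, 331]
5 | DROP | [-1]
6 | PUSH 6 | [-1, 6]
7 | PUSH 49 | [-1, 6, 49]

[-1, 6, 49]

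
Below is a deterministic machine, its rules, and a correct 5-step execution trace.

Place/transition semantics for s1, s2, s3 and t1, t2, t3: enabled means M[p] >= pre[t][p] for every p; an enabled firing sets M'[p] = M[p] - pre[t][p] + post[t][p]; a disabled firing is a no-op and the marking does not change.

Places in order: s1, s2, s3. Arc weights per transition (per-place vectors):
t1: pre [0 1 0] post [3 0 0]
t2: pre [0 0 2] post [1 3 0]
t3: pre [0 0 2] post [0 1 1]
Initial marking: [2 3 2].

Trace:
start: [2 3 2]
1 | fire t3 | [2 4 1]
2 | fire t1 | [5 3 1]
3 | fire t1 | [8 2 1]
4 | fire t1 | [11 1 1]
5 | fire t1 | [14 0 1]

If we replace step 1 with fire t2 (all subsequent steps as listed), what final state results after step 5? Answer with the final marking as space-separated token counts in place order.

(re-executing from step 1 with the substitution; state before step 1: [2 3 2])
1 | fire t2 | [3 6 0]
2 | fire t1 | [6 5 0]
3 | fire t1 | [9 4 0]
4 | fire t1 | [12 3 0]
5 | fire t1 | [15 2 0]

15 2 0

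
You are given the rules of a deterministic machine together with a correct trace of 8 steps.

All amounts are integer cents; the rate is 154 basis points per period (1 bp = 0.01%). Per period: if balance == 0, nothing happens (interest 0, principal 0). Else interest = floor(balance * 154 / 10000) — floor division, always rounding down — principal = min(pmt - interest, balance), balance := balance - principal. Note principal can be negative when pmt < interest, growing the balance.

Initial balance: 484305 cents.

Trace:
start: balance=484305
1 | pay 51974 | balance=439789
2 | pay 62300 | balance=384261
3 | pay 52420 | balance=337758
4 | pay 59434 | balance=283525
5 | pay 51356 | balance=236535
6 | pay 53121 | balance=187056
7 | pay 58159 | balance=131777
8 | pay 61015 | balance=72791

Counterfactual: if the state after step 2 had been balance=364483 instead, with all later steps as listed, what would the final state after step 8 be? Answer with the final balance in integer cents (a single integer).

state after step 2 := balance=364483
3 | pay 52420 | balance=317676
4 | pay 59434 | balance=263134
5 | pay 51356 | balance=215830
6 | pay 53121 | balance=166032
7 | pay 58159 | balance=110429
8 | pay 61015 | balance=51114

51114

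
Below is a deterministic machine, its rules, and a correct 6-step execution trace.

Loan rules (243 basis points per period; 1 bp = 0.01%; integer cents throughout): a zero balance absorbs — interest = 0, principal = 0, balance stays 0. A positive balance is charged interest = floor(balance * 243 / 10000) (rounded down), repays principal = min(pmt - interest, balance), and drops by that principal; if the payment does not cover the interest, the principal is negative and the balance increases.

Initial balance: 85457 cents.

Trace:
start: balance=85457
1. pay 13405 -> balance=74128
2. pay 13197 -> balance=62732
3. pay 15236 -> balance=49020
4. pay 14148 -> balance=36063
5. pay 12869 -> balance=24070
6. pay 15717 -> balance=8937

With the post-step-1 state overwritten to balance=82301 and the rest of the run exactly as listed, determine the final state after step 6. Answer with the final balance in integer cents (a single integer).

state after step 1 := balance=82301
2. pay 13197 -> balance=71103
3. pay 15236 -> balance=57594
4. pay 14148 -> balance=44845
5. pay 12869 -> balance=33065
6. pay 15717 -> balance=18151

18151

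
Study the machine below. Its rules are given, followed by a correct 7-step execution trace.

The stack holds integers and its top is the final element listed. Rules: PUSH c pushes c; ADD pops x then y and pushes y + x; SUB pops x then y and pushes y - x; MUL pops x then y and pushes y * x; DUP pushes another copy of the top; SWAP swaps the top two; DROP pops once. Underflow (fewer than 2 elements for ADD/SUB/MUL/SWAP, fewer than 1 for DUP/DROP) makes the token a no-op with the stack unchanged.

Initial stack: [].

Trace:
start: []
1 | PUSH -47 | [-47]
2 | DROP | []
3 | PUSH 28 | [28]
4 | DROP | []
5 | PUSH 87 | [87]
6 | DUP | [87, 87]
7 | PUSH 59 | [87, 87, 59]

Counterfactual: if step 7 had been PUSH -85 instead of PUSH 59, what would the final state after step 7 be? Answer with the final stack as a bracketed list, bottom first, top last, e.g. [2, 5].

(re-executing from step 7 with the substitution; state before step 7: [87, 87])
7 | PUSH -85 | [87, 87, -85]

[87, 87, -85]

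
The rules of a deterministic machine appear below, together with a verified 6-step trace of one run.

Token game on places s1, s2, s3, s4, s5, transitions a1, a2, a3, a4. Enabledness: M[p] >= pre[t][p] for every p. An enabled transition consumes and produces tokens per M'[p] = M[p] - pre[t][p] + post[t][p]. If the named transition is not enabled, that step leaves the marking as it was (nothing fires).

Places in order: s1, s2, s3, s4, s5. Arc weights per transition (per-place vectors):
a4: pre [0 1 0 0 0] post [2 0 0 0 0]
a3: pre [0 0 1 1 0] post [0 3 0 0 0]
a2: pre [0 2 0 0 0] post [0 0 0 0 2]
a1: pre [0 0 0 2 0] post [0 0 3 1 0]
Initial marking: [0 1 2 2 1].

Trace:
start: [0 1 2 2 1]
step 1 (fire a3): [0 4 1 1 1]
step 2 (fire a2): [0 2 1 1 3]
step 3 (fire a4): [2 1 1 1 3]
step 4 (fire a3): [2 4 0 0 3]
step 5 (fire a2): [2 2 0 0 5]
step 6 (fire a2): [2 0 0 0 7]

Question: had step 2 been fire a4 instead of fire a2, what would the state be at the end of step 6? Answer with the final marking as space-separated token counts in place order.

(re-executing from step 2 with the substitution; state before step 2: [0 4 1 1 1])
step 2 (fire a4): [2 3 1 1 1]
step 3 (fire a4): [4 2 1 1 1]
step 4 (fire a3): [4 5 0 0 1]
step 5 (fire a2): [4 3 0 0 3]
step 6 (fire a2): [4 1 0 0 5]

4 1 0 0 5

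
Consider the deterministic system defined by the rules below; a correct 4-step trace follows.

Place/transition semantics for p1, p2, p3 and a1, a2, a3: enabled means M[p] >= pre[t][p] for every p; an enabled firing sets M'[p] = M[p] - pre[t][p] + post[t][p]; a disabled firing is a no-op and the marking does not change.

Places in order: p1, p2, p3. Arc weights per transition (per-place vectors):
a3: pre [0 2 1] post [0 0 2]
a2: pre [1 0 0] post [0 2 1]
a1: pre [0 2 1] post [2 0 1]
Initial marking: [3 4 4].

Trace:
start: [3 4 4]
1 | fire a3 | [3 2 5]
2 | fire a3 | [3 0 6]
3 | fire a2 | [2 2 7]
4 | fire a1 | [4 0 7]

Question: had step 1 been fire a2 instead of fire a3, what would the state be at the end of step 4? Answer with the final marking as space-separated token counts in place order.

3 4 7

(re-executing from step 1 with the substitution; state before step 1: [3 4 4])
1 | fire a2 | [2 6 5]
2 | fire a3 | [2 4 6]
3 | fire a2 | [1 6 7]
4 | fire a1 | [3 4 7]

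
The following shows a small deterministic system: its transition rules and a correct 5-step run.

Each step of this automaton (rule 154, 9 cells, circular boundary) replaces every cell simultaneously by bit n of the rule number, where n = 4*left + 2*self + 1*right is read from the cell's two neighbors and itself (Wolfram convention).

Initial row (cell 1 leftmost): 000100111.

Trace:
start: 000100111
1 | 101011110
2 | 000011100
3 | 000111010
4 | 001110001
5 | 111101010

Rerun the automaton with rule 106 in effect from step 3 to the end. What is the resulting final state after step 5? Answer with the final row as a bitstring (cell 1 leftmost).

(re-executing steps 3..5 under rule 106; state before step 3: 000011100)
3 | 000110100
4 | 001111000
5 | 011001000

011001000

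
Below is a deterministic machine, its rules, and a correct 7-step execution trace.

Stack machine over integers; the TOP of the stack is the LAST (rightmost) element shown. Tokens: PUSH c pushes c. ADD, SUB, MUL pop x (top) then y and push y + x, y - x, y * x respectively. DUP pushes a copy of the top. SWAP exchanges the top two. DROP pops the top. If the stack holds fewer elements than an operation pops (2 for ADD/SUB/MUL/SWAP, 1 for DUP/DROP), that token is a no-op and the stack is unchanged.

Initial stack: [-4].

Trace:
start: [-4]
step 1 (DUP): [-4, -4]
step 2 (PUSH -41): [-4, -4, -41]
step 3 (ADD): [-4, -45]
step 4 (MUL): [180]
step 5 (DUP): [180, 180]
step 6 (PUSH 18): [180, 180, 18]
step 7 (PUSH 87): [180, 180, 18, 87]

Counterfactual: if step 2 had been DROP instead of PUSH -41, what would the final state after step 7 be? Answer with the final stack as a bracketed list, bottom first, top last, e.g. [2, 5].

[-4, -4, 18, 87]

(re-executing from step 2 with the substitution; state before step 2: [-4, -4])
step 2 (DROP): [-4]
step 3 (ADD): [-4]
step 4 (MUL): [-4]
step 5 (DUP): [-4, -4]
step 6 (PUSH 18): [-4, -4, 18]
step 7 (PUSH 87): [-4, -4, 18, 87]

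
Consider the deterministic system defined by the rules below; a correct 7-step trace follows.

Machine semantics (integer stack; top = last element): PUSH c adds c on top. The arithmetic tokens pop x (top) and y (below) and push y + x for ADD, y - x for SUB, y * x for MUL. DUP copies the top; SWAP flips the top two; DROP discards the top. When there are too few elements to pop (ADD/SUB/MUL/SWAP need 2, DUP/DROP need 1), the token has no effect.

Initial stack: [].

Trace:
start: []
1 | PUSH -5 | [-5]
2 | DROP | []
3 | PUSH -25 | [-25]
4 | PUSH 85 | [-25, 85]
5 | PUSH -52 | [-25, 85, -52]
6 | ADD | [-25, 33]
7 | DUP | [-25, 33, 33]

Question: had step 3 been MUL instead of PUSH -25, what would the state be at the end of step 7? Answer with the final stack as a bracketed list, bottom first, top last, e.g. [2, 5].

[33, 33]

(re-executing from step 3 with the substitution; state before step 3: [])
3 | MUL | []
4 | PUSH 85 | [85]
5 | PUSH -52 | [85, -52]
6 | ADD | [33]
7 | DUP | [33, 33]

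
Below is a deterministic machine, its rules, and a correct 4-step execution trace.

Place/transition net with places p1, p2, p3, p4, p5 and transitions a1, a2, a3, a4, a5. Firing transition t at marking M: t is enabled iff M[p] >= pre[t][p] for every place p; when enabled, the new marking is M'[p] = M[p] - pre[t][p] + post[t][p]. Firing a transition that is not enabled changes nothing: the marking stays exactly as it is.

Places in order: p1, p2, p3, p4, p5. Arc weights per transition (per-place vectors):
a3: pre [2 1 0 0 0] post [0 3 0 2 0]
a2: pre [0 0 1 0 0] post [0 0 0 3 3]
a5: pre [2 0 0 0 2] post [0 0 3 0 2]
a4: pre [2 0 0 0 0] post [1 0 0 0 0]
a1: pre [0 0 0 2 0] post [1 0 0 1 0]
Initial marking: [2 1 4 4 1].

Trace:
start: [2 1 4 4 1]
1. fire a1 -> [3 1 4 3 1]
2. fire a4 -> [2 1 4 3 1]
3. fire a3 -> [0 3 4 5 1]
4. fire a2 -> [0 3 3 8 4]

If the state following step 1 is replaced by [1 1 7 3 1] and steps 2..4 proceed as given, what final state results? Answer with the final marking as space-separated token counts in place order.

state after step 1 := [1 1 7 3 1]
2. fire a4 -> [1 1 7 3 1]
3. fire a3 -> [1 1 7 3 1]
4. fire a2 -> [1 1 6 6 4]

1 1 6 6 4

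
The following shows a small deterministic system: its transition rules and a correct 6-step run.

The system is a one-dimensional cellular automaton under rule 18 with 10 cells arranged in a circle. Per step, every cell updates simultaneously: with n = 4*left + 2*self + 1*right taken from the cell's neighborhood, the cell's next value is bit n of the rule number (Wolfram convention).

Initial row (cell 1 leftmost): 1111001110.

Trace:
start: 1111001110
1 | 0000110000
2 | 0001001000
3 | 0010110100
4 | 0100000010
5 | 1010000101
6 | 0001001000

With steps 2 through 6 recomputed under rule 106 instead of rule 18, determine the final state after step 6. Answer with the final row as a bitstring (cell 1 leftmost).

1101000001

(re-executing steps 2..6 under rule 106; state before step 2: 0000110000)
2 | 0001110000
3 | 0011010000
4 | 0111100000
5 | 1100100000
6 | 1101000001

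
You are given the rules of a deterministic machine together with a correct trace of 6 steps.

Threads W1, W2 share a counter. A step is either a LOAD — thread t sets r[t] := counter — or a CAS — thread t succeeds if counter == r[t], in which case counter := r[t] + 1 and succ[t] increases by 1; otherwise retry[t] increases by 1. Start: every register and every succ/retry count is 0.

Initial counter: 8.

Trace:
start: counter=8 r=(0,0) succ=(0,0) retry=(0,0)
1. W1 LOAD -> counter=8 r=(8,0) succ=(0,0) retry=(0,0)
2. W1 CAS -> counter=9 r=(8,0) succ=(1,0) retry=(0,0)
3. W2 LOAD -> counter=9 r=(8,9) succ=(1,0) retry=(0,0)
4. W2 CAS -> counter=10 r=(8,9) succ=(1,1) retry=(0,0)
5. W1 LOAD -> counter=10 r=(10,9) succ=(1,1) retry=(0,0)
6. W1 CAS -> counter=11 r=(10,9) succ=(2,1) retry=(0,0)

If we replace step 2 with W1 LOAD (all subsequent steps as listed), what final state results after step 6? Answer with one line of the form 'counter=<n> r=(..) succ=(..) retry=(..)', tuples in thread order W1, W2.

counter=10 r=(9,8) succ=(1,1) retry=(0,0)

(re-executing from step 2 with the substitution; state before step 2: counter=8 r=(8,0) succ=(0,0) retry=(0,0))
2. W1 LOAD -> counter=8 r=(8,0) succ=(0,0) retry=(0,0)
3. W2 LOAD -> counter=8 r=(8,8) succ=(0,0) retry=(0,0)
4. W2 CAS -> counter=9 r=(8,8) succ=(0,1) retry=(0,0)
5. W1 LOAD -> counter=9 r=(9,8) succ=(0,1) retry=(0,0)
6. W1 CAS -> counter=10 r=(9,8) succ=(1,1) retry=(0,0)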